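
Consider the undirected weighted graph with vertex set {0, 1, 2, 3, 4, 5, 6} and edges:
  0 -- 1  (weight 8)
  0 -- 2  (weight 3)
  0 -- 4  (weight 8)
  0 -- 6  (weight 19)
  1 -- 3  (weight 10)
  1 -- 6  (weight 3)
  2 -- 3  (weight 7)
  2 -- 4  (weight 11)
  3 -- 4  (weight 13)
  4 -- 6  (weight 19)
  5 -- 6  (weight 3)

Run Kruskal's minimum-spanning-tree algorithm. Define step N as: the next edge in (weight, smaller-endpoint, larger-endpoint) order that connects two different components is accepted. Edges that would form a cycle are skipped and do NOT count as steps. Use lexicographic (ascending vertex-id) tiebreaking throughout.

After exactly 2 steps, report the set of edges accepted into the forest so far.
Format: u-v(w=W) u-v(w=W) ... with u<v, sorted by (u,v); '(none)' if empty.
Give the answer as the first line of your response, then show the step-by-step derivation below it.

0-2(w=3) 1-6(w=3)

step 1: add edge 0-2 (w=3); MST = {0-2(w=3)}
step 2: add edge 1-6 (w=3); MST = {0-2(w=3) 1-6(w=3)}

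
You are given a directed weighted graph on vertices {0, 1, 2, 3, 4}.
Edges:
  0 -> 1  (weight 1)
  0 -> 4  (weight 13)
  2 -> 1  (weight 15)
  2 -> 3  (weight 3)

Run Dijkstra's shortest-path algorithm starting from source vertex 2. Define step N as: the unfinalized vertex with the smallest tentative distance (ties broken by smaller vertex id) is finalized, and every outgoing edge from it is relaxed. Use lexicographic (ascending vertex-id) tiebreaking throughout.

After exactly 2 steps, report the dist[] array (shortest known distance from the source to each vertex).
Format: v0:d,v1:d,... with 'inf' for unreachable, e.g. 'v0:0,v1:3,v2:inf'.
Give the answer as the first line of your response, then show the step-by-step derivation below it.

v0:inf,v1:15,v2:0,v3:3,v4:inf

step 1: dist = v0:inf,v1:15,v2:0,v3:3,v4:inf
step 2: dist = v0:inf,v1:15,v2:0,v3:3,v4:inf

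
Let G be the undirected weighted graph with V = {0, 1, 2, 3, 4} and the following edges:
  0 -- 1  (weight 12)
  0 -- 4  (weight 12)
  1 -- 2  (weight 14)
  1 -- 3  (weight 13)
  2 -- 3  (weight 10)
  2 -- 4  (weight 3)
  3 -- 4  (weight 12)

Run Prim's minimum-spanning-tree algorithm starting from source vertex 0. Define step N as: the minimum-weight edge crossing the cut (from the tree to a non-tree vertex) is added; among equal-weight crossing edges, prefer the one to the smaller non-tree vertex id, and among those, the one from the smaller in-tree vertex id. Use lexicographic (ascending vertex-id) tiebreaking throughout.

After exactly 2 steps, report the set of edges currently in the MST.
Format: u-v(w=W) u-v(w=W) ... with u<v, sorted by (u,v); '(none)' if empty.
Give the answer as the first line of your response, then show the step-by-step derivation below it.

0-1(w=12) 0-4(w=12)

step 1: add edge 0-1 (w=12); MST = {0-1(w=12)}
step 2: add edge 0-4 (w=12); MST = {0-1(w=12) 0-4(w=12)}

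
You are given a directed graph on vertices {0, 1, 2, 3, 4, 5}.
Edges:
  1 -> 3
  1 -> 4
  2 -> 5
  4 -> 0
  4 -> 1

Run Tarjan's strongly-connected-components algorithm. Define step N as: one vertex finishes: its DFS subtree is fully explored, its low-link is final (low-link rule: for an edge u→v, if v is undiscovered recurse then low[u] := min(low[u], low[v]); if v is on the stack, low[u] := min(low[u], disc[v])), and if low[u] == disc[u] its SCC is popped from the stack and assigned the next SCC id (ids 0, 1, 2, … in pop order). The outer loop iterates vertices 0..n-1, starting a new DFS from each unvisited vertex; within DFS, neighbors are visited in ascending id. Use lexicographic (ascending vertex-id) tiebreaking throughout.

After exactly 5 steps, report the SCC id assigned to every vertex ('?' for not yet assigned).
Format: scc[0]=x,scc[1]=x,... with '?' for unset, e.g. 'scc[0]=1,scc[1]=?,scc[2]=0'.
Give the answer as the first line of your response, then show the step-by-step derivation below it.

scc[0]=0,scc[1]=2,scc[2]=?,scc[3]=1,scc[4]=2,scc[5]=3

step 1: low=(low[0]=0,low[1]=?,low[2]=?,low[3]=?,low[4]=?,low[5]=?); scc=(scc[0]=0,scc[1]=?,scc[2]=?,scc[3]=?,scc[4]=?,scc[5]=?)
step 2: low=(low[0]=0,low[1]=1,low[2]=?,low[3]=2,low[4]=?,low[5]=?); scc=(scc[0]=0,scc[1]=?,scc[2]=?,scc[3]=1,scc[4]=?,scc[5]=?)
step 3: low=(low[0]=0,low[1]=1,low[2]=?,low[3]=2,low[4]=1,low[5]=?); scc=(scc[0]=0,scc[1]=?,scc[2]=?,scc[3]=1,scc[4]=?,scc[5]=?)
step 4: low=(low[0]=0,low[1]=1,low[2]=?,low[3]=2,low[4]=1,low[5]=?); scc=(scc[0]=0,scc[1]=2,scc[2]=?,scc[3]=1,scc[4]=2,scc[5]=?)
step 5: low=(low[0]=0,low[1]=1,low[2]=4,low[3]=2,low[4]=1,low[5]=5); scc=(scc[0]=0,scc[1]=2,scc[2]=?,scc[3]=1,scc[4]=2,scc[5]=3)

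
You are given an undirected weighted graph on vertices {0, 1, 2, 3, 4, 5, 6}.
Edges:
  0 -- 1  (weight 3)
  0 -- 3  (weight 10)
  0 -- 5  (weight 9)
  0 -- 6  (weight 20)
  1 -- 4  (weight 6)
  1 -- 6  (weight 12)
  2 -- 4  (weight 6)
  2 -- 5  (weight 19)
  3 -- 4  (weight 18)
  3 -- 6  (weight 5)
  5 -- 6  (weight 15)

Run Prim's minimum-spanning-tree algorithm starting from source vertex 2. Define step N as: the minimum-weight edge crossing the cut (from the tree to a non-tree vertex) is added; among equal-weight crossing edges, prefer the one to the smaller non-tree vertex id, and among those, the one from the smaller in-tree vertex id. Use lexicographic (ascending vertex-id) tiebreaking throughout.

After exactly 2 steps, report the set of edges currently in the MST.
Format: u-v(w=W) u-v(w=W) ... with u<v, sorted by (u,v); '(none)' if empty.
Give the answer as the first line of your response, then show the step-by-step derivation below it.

1-4(w=6) 2-4(w=6)

step 1: add edge 2-4 (w=6); MST = {2-4(w=6)}
step 2: add edge 1-4 (w=6); MST = {1-4(w=6) 2-4(w=6)}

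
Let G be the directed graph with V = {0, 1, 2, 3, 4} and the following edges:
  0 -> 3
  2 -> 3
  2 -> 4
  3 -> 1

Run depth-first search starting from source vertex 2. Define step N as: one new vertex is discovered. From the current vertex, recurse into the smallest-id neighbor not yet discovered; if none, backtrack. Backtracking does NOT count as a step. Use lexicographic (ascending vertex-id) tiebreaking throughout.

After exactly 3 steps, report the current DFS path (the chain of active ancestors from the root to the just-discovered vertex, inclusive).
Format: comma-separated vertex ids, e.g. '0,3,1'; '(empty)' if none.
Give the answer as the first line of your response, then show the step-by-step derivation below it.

2,3,1

step 1: discover 2; path=2; order=2
step 2: discover 3; path=2>3; order=2,3
step 3: discover 1; path=2>3>1; order=2,3,1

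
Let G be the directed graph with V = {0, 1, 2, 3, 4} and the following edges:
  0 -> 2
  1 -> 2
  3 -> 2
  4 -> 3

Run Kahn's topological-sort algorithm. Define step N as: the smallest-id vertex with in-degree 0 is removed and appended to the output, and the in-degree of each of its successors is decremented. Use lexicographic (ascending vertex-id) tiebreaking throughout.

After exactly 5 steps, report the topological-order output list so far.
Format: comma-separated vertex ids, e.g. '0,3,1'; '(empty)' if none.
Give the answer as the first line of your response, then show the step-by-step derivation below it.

0,1,4,3,2

step 1: output 0; order=[0]; indeg=(0,0,2,1,0)
step 2: output 1; order=[0,1]; indeg=(0,0,1,1,0)
step 3: output 4; order=[0,1,4]; indeg=(0,0,1,0,0)
step 4: output 3; order=[0,1,4,3]; indeg=(0,0,0,0,0)
step 5: output 2; order=[0,1,4,3,2]; indeg=(0,0,0,0,0)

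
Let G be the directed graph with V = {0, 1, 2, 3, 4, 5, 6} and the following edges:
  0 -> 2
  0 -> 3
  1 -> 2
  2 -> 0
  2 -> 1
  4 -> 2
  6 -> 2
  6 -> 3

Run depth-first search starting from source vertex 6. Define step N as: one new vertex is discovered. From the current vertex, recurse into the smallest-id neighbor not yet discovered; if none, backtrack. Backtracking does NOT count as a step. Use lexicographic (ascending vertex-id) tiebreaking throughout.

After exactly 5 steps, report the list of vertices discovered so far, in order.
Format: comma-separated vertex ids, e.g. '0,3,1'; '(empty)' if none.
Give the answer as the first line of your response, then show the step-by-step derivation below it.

6,2,0,3,1

step 1: discover 6; path=6; order=6
step 2: discover 2; path=6>2; order=6,2
step 3: discover 0; path=6>2>0; order=6,2,0
step 4: discover 3; path=6>2>0>3; order=6,2,0,3
step 5: discover 1; path=6>2>1; order=6,2,0,3,1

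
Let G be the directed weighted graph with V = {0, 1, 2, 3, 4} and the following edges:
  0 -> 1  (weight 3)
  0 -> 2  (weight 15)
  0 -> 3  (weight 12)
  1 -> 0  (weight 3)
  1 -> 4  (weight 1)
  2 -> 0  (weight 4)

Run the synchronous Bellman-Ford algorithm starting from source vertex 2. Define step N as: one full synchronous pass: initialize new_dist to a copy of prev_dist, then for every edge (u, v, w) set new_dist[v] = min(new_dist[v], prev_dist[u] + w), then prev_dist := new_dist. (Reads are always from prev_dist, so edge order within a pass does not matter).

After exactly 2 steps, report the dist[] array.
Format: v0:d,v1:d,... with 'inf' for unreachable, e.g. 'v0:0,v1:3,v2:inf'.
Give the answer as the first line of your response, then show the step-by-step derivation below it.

v0:4,v1:7,v2:0,v3:16,v4:inf

step 1: dist = v0:4,v1:inf,v2:0,v3:inf,v4:inf
step 2: dist = v0:4,v1:7,v2:0,v3:16,v4:inf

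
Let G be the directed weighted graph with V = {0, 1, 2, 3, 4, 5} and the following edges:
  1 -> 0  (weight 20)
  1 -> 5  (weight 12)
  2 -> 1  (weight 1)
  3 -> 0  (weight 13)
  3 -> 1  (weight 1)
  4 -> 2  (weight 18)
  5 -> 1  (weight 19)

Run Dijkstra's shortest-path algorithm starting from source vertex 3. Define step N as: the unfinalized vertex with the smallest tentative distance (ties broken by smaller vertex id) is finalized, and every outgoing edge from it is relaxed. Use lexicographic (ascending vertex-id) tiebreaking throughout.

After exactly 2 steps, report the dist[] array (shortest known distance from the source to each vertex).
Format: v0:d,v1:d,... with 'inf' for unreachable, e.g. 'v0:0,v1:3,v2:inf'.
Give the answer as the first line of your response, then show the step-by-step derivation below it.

v0:13,v1:1,v2:inf,v3:0,v4:inf,v5:13

step 1: dist = v0:13,v1:1,v2:inf,v3:0,v4:inf,v5:inf
step 2: dist = v0:13,v1:1,v2:inf,v3:0,v4:inf,v5:13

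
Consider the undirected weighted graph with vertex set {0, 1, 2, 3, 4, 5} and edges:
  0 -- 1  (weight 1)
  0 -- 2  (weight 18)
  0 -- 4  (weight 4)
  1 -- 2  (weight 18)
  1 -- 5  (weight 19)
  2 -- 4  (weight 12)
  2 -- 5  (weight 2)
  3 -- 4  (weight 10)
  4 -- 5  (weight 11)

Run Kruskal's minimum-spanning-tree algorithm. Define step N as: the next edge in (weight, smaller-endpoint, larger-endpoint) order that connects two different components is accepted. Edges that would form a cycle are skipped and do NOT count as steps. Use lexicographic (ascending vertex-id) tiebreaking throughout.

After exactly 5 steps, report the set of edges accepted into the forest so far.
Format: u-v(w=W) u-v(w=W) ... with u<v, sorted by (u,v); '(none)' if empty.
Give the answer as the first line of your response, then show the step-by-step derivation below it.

0-1(w=1) 0-4(w=4) 2-5(w=2) 3-4(w=10) 4-5(w=11)

step 1: add edge 0-1 (w=1); MST = {0-1(w=1)}
step 2: add edge 2-5 (w=2); MST = {0-1(w=1) 2-5(w=2)}
step 3: add edge 0-4 (w=4); MST = {0-1(w=1) 0-4(w=4) 2-5(w=2)}
step 4: add edge 3-4 (w=10); MST = {0-1(w=1) 0-4(w=4) 2-5(w=2) 3-4(w=10)}
step 5: add edge 4-5 (w=11); MST = {0-1(w=1) 0-4(w=4) 2-5(w=2) 3-4(w=10) 4-5(w=11)}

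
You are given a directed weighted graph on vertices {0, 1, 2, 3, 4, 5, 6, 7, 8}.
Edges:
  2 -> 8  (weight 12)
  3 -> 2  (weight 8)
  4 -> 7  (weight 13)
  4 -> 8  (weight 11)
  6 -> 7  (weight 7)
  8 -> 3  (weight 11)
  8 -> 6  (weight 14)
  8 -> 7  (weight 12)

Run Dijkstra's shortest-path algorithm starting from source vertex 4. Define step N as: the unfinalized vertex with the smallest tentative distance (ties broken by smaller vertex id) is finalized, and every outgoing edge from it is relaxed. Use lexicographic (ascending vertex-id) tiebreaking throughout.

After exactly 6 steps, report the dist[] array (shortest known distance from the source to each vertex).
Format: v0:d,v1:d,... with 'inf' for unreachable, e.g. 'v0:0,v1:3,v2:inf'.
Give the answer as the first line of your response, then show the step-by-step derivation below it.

v0:inf,v1:inf,v2:30,v3:22,v4:0,v5:inf,v6:25,v7:13,v8:11

step 1: dist = v0:inf,v1:inf,v2:inf,v3:inf,v4:0,v5:inf,v6:inf,v7:13,v8:11
step 2: dist = v0:inf,v1:inf,v2:inf,v3:22,v4:0,v5:inf,v6:25,v7:13,v8:11
step 3: dist = v0:inf,v1:inf,v2:inf,v3:22,v4:0,v5:inf,v6:25,v7:13,v8:11
step 4: dist = v0:inf,v1:inf,v2:30,v3:22,v4:0,v5:inf,v6:25,v7:13,v8:11
step 5: dist = v0:inf,v1:inf,v2:30,v3:22,v4:0,v5:inf,v6:25,v7:13,v8:11
step 6: dist = v0:inf,v1:inf,v2:30,v3:22,v4:0,v5:inf,v6:25,v7:13,v8:11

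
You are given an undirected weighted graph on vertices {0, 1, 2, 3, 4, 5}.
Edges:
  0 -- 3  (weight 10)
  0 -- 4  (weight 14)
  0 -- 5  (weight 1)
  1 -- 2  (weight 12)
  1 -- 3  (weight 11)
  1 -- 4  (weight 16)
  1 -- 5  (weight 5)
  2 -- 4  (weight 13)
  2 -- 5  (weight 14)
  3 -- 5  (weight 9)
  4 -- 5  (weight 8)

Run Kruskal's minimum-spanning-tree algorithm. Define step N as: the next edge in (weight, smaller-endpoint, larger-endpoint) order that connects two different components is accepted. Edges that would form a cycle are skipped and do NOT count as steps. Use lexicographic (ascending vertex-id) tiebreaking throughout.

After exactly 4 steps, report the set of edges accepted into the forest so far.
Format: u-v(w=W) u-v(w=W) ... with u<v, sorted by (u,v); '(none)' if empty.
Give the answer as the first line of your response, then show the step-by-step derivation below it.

0-5(w=1) 1-5(w=5) 3-5(w=9) 4-5(w=8)

step 1: add edge 0-5 (w=1); MST = {0-5(w=1)}
step 2: add edge 1-5 (w=5); MST = {0-5(w=1) 1-5(w=5)}
step 3: add edge 4-5 (w=8); MST = {0-5(w=1) 1-5(w=5) 4-5(w=8)}
step 4: add edge 3-5 (w=9); MST = {0-5(w=1) 1-5(w=5) 3-5(w=9) 4-5(w=8)}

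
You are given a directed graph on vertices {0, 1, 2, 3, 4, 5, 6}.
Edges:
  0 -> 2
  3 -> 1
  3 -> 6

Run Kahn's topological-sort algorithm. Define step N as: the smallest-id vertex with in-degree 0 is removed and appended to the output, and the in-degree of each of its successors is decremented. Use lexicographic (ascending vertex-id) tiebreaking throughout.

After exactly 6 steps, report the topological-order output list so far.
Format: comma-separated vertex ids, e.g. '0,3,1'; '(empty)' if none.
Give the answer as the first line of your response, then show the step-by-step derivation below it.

0,2,3,1,4,5

step 1: output 0; order=[0]; indeg=(0,1,0,0,0,0,1)
step 2: output 2; order=[0,2]; indeg=(0,1,0,0,0,0,1)
step 3: output 3; order=[0,2,3]; indeg=(0,0,0,0,0,0,0)
step 4: output 1; order=[0,2,3,1]; indeg=(0,0,0,0,0,0,0)
step 5: output 4; order=[0,2,3,1,4]; indeg=(0,0,0,0,0,0,0)
step 6: output 5; order=[0,2,3,1,4,5]; indeg=(0,0,0,0,0,0,0)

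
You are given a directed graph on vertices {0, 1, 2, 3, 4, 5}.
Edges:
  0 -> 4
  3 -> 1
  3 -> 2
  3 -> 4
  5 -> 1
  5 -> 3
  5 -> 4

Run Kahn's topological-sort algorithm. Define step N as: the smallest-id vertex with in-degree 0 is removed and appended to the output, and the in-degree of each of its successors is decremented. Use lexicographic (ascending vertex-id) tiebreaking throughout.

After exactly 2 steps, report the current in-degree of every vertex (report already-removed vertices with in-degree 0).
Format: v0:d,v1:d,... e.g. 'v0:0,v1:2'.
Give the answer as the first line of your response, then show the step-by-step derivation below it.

v0:0,v1:1,v2:1,v3:0,v4:1,v5:0

step 1: output 0; order=[0]; indeg=(0,2,1,1,2,0)
step 2: output 5; order=[0,5]; indeg=(0,1,1,0,1,0)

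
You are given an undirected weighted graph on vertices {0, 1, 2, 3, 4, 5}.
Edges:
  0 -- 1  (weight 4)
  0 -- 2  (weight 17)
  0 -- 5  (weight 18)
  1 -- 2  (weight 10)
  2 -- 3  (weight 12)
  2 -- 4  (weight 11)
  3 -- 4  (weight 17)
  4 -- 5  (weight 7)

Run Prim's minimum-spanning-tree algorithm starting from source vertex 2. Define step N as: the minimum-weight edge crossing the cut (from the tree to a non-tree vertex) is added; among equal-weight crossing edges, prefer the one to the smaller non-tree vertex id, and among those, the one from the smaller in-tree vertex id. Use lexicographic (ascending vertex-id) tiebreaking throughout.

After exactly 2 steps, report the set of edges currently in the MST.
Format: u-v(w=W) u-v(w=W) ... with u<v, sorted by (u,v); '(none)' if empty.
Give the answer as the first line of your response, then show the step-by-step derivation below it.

0-1(w=4) 1-2(w=10)

step 1: add edge 1-2 (w=10); MST = {1-2(w=10)}
step 2: add edge 0-1 (w=4); MST = {0-1(w=4) 1-2(w=10)}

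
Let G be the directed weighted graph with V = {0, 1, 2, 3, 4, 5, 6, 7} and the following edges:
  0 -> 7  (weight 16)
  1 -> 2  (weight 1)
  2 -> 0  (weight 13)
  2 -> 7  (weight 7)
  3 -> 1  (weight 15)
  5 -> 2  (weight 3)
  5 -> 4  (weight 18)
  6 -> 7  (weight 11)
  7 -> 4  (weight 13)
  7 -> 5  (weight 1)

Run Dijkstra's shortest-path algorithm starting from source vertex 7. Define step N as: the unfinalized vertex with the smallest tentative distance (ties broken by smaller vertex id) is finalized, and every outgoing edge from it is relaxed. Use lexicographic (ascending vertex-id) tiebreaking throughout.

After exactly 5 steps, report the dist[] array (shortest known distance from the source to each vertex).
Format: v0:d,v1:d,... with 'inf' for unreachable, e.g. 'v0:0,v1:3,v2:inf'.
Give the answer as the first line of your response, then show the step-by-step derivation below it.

v0:17,v1:inf,v2:4,v3:inf,v4:13,v5:1,v6:inf,v7:0

step 1: dist = v0:inf,v1:inf,v2:inf,v3:inf,v4:13,v5:1,v6:inf,v7:0
step 2: dist = v0:inf,v1:inf,v2:4,v3:inf,v4:13,v5:1,v6:inf,v7:0
step 3: dist = v0:17,v1:inf,v2:4,v3:inf,v4:13,v5:1,v6:inf,v7:0
step 4: dist = v0:17,v1:inf,v2:4,v3:inf,v4:13,v5:1,v6:inf,v7:0
step 5: dist = v0:17,v1:inf,v2:4,v3:inf,v4:13,v5:1,v6:inf,v7:0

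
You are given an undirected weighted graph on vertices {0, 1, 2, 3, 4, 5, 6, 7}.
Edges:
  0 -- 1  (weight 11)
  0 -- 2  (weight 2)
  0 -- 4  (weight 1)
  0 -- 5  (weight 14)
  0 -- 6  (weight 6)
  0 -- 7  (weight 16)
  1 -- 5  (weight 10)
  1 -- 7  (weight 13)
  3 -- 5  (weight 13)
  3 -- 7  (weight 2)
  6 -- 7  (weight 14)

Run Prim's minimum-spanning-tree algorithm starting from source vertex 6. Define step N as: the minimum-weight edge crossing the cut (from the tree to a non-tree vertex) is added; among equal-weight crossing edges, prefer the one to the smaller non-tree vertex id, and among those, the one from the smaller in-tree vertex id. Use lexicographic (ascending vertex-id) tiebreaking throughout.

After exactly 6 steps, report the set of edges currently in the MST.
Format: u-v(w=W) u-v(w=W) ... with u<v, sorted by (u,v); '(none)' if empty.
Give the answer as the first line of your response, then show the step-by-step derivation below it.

0-1(w=11) 0-2(w=2) 0-4(w=1) 0-6(w=6) 1-5(w=10) 3-5(w=13)

step 1: add edge 0-6 (w=6); MST = {0-6(w=6)}
step 2: add edge 0-4 (w=1); MST = {0-4(w=1) 0-6(w=6)}
step 3: add edge 0-2 (w=2); MST = {0-2(w=2) 0-4(w=1) 0-6(w=6)}
step 4: add edge 0-1 (w=11); MST = {0-1(w=11) 0-2(w=2) 0-4(w=1) 0-6(w=6)}
step 5: add edge 1-5 (w=10); MST = {0-1(w=11) 0-2(w=2) 0-4(w=1) 0-6(w=6) 1-5(w=10)}
step 6: add edge 3-5 (w=13); MST = {0-1(w=11) 0-2(w=2) 0-4(w=1) 0-6(w=6) 1-5(w=10) 3-5(w=13)}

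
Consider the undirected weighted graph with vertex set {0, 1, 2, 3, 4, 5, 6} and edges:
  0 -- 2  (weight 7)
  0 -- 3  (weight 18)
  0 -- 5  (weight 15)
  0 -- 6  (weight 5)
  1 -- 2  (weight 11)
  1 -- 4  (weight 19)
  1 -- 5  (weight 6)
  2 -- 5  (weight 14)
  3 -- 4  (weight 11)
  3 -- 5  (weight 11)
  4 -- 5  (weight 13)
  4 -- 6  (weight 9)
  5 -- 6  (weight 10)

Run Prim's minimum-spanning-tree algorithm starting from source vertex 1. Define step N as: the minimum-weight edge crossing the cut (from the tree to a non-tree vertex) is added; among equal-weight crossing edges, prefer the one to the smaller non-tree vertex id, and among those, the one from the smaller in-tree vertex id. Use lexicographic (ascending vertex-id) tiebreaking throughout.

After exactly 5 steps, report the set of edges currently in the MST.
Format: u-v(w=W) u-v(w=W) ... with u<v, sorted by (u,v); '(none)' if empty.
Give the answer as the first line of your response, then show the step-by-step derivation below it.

0-2(w=7) 0-6(w=5) 1-5(w=6) 4-6(w=9) 5-6(w=10)

step 1: add edge 1-5 (w=6); MST = {1-5(w=6)}
step 2: add edge 5-6 (w=10); MST = {1-5(w=6) 5-6(w=10)}
step 3: add edge 0-6 (w=5); MST = {0-6(w=5) 1-5(w=6) 5-6(w=10)}
step 4: add edge 0-2 (w=7); MST = {0-2(w=7) 0-6(w=5) 1-5(w=6) 5-6(w=10)}
step 5: add edge 4-6 (w=9); MST = {0-2(w=7) 0-6(w=5) 1-5(w=6) 4-6(w=9) 5-6(w=10)}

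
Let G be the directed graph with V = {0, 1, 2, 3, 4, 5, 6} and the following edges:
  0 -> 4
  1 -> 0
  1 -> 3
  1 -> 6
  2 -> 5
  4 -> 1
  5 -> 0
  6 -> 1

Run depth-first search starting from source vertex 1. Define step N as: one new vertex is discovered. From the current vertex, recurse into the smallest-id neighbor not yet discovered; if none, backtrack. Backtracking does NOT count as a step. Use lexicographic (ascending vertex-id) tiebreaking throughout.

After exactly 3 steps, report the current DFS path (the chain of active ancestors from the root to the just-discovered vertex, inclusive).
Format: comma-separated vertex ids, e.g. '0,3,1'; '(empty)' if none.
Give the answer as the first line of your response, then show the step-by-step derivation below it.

1,0,4

step 1: discover 1; path=1; order=1
step 2: discover 0; path=1>0; order=1,0
step 3: discover 4; path=1>0>4; order=1,0,4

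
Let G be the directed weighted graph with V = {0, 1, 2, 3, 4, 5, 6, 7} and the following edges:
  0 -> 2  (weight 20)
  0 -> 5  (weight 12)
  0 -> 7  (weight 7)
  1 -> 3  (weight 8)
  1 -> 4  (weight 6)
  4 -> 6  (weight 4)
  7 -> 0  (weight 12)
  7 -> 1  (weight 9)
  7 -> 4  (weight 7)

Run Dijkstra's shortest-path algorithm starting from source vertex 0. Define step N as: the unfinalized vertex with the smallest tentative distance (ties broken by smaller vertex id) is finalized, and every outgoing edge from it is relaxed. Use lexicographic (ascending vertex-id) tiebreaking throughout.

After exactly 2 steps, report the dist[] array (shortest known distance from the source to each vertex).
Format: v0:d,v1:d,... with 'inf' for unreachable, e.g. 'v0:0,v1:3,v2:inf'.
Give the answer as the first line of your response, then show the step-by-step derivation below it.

v0:0,v1:16,v2:20,v3:inf,v4:14,v5:12,v6:inf,v7:7

step 1: dist = v0:0,v1:inf,v2:20,v3:inf,v4:inf,v5:12,v6:inf,v7:7
step 2: dist = v0:0,v1:16,v2:20,v3:inf,v4:14,v5:12,v6:inf,v7:7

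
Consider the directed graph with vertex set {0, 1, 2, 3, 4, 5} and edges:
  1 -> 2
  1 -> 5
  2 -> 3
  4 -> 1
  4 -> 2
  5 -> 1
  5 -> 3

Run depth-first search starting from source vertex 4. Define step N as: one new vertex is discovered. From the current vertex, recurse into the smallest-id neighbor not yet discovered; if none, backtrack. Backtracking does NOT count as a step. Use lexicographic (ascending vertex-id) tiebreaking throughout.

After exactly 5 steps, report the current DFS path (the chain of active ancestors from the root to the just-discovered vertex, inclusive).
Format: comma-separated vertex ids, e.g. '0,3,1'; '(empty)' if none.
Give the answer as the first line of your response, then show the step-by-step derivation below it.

4,1,5

step 1: discover 4; path=4; order=4
step 2: discover 1; path=4>1; order=4,1
step 3: discover 2; path=4>1>2; order=4,1,2
step 4: discover 3; path=4>1>2>3; order=4,1,2,3
step 5: discover 5; path=4>1>5; order=4,1,2,3,5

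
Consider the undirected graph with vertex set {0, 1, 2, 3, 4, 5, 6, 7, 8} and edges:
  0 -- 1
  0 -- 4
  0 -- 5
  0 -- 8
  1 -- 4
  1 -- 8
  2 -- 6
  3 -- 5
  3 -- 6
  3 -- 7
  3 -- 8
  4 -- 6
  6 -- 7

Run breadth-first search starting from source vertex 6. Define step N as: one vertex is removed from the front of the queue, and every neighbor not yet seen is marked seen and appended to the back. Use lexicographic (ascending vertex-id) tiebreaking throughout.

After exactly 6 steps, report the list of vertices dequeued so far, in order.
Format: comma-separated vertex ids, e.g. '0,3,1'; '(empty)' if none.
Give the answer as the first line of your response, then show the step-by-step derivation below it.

6,2,3,4,7,5

step 1: dequeue 6; queue=[2,3,4,7]; order=6
step 2: dequeue 2; queue=[3,4,7]; order=6,2
step 3: dequeue 3; queue=[4,7,5,8]; order=6,2,3
step 4: dequeue 4; queue=[7,5,8,0,1]; order=6,2,3,4
step 5: dequeue 7; queue=[5,8,0,1]; order=6,2,3,4,7
step 6: dequeue 5; queue=[8,0,1]; order=6,2,3,4,7,5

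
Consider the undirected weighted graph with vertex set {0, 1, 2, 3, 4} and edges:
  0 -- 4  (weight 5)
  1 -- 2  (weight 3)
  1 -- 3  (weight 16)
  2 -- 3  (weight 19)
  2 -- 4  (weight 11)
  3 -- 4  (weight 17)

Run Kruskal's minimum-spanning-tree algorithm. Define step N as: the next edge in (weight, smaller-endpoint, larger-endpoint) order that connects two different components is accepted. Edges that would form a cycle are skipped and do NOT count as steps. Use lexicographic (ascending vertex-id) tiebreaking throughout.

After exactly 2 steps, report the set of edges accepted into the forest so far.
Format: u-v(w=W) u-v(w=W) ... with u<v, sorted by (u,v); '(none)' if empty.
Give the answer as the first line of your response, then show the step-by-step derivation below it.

0-4(w=5) 1-2(w=3)

step 1: add edge 1-2 (w=3); MST = {1-2(w=3)}
step 2: add edge 0-4 (w=5); MST = {0-4(w=5) 1-2(w=3)}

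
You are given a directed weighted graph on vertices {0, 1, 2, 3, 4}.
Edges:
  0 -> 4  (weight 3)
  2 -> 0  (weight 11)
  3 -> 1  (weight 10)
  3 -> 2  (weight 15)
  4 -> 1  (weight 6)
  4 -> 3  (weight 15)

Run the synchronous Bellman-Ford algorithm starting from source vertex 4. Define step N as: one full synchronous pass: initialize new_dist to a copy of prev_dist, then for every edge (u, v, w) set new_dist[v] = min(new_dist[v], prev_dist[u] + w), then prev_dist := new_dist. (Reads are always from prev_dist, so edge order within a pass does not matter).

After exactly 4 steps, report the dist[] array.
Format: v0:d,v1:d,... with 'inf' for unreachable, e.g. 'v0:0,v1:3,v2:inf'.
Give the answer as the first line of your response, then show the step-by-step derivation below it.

v0:41,v1:6,v2:30,v3:15,v4:0

step 1: dist = v0:inf,v1:6,v2:inf,v3:15,v4:0
step 2: dist = v0:inf,v1:6,v2:30,v3:15,v4:0
step 3: dist = v0:41,v1:6,v2:30,v3:15,v4:0
step 4: dist = v0:41,v1:6,v2:30,v3:15,v4:0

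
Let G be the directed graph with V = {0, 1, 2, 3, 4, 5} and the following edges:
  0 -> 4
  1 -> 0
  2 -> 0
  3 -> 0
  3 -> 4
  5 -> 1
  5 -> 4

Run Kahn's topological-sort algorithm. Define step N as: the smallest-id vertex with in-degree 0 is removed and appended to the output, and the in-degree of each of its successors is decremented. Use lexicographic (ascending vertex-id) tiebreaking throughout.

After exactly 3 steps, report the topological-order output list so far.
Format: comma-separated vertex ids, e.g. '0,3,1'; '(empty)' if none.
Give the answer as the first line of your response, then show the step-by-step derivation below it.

2,3,5

step 1: output 2; order=[2]; indeg=(2,1,0,0,3,0)
step 2: output 3; order=[2,3]; indeg=(1,1,0,0,2,0)
step 3: output 5; order=[2,3,5]; indeg=(1,0,0,0,1,0)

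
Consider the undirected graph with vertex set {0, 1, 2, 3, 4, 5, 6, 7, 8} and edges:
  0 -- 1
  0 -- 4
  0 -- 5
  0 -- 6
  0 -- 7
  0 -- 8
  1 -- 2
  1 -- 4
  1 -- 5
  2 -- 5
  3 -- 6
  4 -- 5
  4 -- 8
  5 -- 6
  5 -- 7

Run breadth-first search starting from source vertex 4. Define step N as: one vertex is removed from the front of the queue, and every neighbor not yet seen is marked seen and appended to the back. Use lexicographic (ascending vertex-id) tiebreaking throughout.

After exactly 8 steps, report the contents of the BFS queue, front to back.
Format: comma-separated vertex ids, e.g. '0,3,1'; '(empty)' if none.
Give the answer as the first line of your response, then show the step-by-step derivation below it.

3

step 1: dequeue 4; queue=[0,1,5,8]; order=4
step 2: dequeue 0; queue=[1,5,8,6,7]; order=4,0
step 3: dequeue 1; queue=[5,8,6,7,2]; order=4,0,1
step 4: dequeue 5; queue=[8,6,7,2]; order=4,0,1,5
step 5: dequeue 8; queue=[6,7,2]; order=4,0,1,5,8
step 6: dequeue 6; queue=[7,2,3]; order=4,0,1,5,8,6
step 7: dequeue 7; queue=[2,3]; order=4,0,1,5,8,6,7
step 8: dequeue 2; queue=[3]; order=4,0,1,5,8,6,7,2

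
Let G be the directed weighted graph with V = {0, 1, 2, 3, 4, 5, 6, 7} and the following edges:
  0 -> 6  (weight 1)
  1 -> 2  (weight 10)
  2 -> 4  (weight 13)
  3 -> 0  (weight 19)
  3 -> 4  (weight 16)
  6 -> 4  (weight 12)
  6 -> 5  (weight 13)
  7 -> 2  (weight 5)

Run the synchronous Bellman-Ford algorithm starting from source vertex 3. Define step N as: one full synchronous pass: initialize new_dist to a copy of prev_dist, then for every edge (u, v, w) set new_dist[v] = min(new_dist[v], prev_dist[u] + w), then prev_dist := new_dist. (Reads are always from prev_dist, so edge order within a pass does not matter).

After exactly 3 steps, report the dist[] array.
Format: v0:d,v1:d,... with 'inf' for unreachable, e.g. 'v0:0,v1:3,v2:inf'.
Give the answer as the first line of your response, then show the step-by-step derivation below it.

v0:19,v1:inf,v2:inf,v3:0,v4:16,v5:33,v6:20,v7:inf

step 1: dist = v0:19,v1:inf,v2:inf,v3:0,v4:16,v5:inf,v6:inf,v7:inf
step 2: dist = v0:19,v1:inf,v2:inf,v3:0,v4:16,v5:inf,v6:20,v7:inf
step 3: dist = v0:19,v1:inf,v2:inf,v3:0,v4:16,v5:33,v6:20,v7:inf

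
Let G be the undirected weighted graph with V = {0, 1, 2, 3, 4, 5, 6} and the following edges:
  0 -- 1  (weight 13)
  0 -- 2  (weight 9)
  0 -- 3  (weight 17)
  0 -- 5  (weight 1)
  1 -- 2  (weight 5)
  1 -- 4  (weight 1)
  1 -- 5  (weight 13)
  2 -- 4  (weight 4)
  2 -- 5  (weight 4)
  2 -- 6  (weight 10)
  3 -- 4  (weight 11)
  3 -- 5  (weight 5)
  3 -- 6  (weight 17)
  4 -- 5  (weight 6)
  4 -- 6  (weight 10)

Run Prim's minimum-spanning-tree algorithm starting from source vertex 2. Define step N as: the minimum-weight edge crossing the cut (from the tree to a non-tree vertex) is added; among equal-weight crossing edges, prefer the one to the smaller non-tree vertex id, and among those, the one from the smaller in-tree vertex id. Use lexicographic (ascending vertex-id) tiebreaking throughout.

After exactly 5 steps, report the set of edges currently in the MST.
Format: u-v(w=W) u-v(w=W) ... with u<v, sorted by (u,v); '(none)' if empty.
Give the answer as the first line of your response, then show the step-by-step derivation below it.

0-5(w=1) 1-4(w=1) 2-4(w=4) 2-5(w=4) 3-5(w=5)

step 1: add edge 2-4 (w=4); MST = {2-4(w=4)}
step 2: add edge 1-4 (w=1); MST = {1-4(w=1) 2-4(w=4)}
step 3: add edge 2-5 (w=4); MST = {1-4(w=1) 2-4(w=4) 2-5(w=4)}
step 4: add edge 0-5 (w=1); MST = {0-5(w=1) 1-4(w=1) 2-4(w=4) 2-5(w=4)}
step 5: add edge 3-5 (w=5); MST = {0-5(w=1) 1-4(w=1) 2-4(w=4) 2-5(w=4) 3-5(w=5)}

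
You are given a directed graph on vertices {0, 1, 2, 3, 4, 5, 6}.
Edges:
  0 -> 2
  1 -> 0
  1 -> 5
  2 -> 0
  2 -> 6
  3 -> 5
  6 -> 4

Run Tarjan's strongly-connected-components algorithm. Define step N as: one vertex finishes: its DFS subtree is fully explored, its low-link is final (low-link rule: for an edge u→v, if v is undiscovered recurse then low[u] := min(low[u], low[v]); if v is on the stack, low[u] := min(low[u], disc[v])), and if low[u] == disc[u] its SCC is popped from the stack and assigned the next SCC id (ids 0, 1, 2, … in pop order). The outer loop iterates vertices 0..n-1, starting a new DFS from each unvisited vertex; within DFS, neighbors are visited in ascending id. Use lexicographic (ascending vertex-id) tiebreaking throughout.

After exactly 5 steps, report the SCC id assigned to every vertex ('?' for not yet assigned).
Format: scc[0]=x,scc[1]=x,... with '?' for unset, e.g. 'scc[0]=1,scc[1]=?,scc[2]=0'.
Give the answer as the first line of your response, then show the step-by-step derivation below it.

scc[0]=2,scc[1]=?,scc[2]=2,scc[3]=?,scc[4]=0,scc[5]=3,scc[6]=1

step 1: low=(low[0]=0,low[1]=?,low[2]=0,low[3]=?,low[4]=3,low[5]=?,low[6]=2); scc=(scc[0]=?,scc[1]=?,scc[2]=?,scc[3]=?,scc[4]=0,scc[5]=?,scc[6]=?)
step 2: low=(low[0]=0,low[1]=?,low[2]=0,low[3]=?,low[4]=3,low[5]=?,low[6]=2); scc=(scc[0]=?,scc[1]=?,scc[2]=?,scc[3]=?,scc[4]=0,scc[5]=?,scc[6]=1)
step 3: low=(low[0]=0,low[1]=?,low[2]=0,low[3]=?,low[4]=3,low[5]=?,low[6]=2); scc=(scc[0]=?,scc[1]=?,scc[2]=?,scc[3]=?,scc[4]=0,scc[5]=?,scc[6]=1)
step 4: low=(low[0]=0,low[1]=?,low[2]=0,low[3]=?,low[4]=3,low[5]=?,low[6]=2); scc=(scc[0]=2,scc[1]=?,scc[2]=2,scc[3]=?,scc[4]=0,scc[5]=?,scc[6]=1)
step 5: low=(low[0]=0,low[1]=4,low[2]=0,low[3]=?,low[4]=3,low[5]=5,low[6]=2); scc=(scc[0]=2,scc[1]=?,scc[2]=2,scc[3]=?,scc[4]=0,scc[5]=3,scc[6]=1)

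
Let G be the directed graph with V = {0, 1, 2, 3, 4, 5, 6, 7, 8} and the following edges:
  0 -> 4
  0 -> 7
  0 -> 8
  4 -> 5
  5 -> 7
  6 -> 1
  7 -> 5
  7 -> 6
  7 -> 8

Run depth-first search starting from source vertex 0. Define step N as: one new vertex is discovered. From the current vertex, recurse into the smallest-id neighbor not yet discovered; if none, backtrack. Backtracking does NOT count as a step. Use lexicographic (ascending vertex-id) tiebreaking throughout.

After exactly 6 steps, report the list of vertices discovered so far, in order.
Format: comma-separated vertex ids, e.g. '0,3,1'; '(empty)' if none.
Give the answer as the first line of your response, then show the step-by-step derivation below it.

0,4,5,7,6,1

step 1: discover 0; path=0; order=0
step 2: discover 4; path=0>4; order=0,4
step 3: discover 5; path=0>4>5; order=0,4,5
step 4: discover 7; path=0>4>5>7; order=0,4,5,7
step 5: discover 6; path=0>4>5>7>6; order=0,4,5,7,6
step 6: discover 1; path=0>4>5>7>6>1; order=0,4,5,7,6,1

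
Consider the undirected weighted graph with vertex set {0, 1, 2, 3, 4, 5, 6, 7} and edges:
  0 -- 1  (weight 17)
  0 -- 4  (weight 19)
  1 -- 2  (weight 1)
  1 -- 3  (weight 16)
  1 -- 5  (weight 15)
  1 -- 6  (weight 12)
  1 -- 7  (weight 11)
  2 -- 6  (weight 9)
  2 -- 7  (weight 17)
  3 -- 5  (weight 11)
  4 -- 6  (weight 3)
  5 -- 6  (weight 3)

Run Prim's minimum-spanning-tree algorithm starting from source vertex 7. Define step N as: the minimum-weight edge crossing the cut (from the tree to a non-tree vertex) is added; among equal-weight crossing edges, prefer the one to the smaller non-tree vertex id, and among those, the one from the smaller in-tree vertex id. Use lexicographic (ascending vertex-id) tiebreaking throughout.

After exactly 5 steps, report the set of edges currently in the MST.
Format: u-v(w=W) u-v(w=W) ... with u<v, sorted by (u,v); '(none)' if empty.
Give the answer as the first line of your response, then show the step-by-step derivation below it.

1-2(w=1) 1-7(w=11) 2-6(w=9) 4-6(w=3) 5-6(w=3)

step 1: add edge 1-7 (w=11); MST = {1-7(w=11)}
step 2: add edge 1-2 (w=1); MST = {1-2(w=1) 1-7(w=11)}
step 3: add edge 2-6 (w=9); MST = {1-2(w=1) 1-7(w=11) 2-6(w=9)}
step 4: add edge 4-6 (w=3); MST = {1-2(w=1) 1-7(w=11) 2-6(w=9) 4-6(w=3)}
step 5: add edge 5-6 (w=3); MST = {1-2(w=1) 1-7(w=11) 2-6(w=9) 4-6(w=3) 5-6(w=3)}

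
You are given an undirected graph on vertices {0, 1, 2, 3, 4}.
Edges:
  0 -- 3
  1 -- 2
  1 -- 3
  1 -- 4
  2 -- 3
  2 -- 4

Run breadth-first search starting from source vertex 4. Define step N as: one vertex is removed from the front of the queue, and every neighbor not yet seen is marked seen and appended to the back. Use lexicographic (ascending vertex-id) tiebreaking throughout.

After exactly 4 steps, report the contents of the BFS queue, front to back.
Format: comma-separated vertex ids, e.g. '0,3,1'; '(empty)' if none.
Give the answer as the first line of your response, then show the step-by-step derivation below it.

0

step 1: dequeue 4; queue=[1,2]; order=4
step 2: dequeue 1; queue=[2,3]; order=4,1
step 3: dequeue 2; queue=[3]; order=4,1,2
step 4: dequeue 3; queue=[0]; order=4,1,2,3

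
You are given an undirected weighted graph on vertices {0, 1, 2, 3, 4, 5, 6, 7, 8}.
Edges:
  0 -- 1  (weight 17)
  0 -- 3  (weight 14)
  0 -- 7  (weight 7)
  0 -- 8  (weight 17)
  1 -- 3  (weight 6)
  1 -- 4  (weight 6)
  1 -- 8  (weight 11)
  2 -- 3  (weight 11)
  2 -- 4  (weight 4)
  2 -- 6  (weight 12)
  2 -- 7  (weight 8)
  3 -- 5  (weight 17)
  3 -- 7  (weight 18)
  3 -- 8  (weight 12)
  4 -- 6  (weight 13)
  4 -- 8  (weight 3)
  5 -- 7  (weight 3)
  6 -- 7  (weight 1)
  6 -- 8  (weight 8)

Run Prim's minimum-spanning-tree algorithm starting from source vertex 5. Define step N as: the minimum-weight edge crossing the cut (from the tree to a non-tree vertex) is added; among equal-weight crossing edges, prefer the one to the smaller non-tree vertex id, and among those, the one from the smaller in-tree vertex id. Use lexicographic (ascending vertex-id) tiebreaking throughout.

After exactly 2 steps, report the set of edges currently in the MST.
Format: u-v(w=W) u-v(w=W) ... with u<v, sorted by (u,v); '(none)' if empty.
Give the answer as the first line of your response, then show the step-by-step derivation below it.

5-7(w=3) 6-7(w=1)

step 1: add edge 5-7 (w=3); MST = {5-7(w=3)}
step 2: add edge 6-7 (w=1); MST = {5-7(w=3) 6-7(w=1)}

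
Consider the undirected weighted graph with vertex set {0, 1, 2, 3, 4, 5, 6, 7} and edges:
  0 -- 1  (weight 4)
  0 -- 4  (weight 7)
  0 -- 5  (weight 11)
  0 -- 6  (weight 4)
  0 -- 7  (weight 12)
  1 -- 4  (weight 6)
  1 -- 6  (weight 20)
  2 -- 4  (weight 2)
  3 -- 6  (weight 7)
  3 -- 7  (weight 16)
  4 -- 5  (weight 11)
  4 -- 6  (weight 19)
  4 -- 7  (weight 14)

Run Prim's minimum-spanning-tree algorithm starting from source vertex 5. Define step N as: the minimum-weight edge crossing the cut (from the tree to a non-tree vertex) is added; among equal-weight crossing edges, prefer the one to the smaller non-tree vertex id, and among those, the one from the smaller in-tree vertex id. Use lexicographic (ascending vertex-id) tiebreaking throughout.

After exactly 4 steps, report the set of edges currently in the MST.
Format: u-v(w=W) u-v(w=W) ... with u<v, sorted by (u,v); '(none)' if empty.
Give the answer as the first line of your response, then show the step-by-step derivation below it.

0-1(w=4) 0-5(w=11) 0-6(w=4) 1-4(w=6)

step 1: add edge 0-5 (w=11); MST = {0-5(w=11)}
step 2: add edge 0-1 (w=4); MST = {0-1(w=4) 0-5(w=11)}
step 3: add edge 0-6 (w=4); MST = {0-1(w=4) 0-5(w=11) 0-6(w=4)}
step 4: add edge 1-4 (w=6); MST = {0-1(w=4) 0-5(w=11) 0-6(w=4) 1-4(w=6)}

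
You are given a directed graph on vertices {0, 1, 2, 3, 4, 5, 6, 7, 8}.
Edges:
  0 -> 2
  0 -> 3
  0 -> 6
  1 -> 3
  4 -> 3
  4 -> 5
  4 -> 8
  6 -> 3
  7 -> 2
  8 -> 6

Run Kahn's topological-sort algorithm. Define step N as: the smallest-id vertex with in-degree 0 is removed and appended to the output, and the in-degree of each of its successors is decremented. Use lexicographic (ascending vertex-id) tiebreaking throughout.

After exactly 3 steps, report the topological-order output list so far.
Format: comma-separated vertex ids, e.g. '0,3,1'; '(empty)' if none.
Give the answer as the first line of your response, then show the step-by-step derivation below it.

0,1,4

step 1: output 0; order=[0]; indeg=(0,0,1,3,0,1,1,0,1)
step 2: output 1; order=[0,1]; indeg=(0,0,1,2,0,1,1,0,1)
step 3: output 4; order=[0,1,4]; indeg=(0,0,1,1,0,0,1,0,0)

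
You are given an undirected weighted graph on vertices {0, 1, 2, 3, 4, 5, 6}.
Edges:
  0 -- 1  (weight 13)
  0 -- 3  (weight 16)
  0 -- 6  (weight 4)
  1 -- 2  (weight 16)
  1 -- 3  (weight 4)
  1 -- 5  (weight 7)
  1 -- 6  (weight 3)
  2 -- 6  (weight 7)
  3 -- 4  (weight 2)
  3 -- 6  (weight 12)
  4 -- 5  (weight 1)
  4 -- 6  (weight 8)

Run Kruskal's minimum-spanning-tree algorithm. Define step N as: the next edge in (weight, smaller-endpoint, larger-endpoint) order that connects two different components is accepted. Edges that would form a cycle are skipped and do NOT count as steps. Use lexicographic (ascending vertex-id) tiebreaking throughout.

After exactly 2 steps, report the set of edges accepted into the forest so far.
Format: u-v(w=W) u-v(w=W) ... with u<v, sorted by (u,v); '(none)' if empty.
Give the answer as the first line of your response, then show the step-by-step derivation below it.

3-4(w=2) 4-5(w=1)

step 1: add edge 4-5 (w=1); MST = {4-5(w=1)}
step 2: add edge 3-4 (w=2); MST = {3-4(w=2) 4-5(w=1)}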